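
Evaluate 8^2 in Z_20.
8^{2} = 64 ≡ 4 mod 20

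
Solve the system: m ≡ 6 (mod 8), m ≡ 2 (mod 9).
M = 8 × 9 = 72. M₁ = 9, y₁ ≡ 1 (mod 8). M₂ = 8, y₂ ≡ 8 (mod 9). m = 6×9×1 + 2×8×8 ≡ 38 (mod 72)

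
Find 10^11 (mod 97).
By repeated squaring (mod 97): 10^{1}≡10, 10^{2}≡3, 10^{4}≡9, 10^{8}≡81. Then 10^{11} = 10^{8+2+1} ≡ 81 × 3 × 10 ≡ 5 (mod 97)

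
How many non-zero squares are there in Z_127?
The squaring map on Z_127* is 2-to-1, so there are (126)/2 = 63 QRs.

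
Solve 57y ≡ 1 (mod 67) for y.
Since 67 is prime, by Fermat 57^(-1) ≡ 57^{65} ≡ 20 (mod 67). Verify: 57 × 20 = 1140 ≡ 1 (mod 67)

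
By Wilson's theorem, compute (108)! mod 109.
By Wilson's theorem, (108)! ≡ -1 ≡ 108 mod 109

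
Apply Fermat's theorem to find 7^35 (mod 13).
By Fermat: 7^{12} ≡ 1 (mod 13). 35 = 2×12 + 11. So 7^{35} ≡ 7^{11} ≡ 2 (mod 13)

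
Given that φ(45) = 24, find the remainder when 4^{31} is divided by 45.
By Euler: 4^{24} ≡ 1 (mod 45) since gcd(4, 45) = 1. 31 = 1×24 + 7. So 4^{31} ≡ 4^{7} ≡ 4 (mod 45)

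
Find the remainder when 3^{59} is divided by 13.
By Fermat: 3^{12} ≡ 1 (mod 13). 59 = 4×12 + 11. So 3^{59} ≡ 3^{11} ≡ 9 (mod 13)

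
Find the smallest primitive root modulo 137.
g = 3. For each prime q|136: 3^{68}≡136, 3^{8}≡122, none ≡ 1, so ord_137(3) = 136 and 3 is a primitive root.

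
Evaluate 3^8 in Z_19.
By repeated squaring (mod 19): 3^{1}≡3, 3^{2}≡9, 3^{4}≡5, 3^{8}≡6. So 3^{8} ≡ 6 (mod 19)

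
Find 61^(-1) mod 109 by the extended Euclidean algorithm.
Extended GCD: 61(-25) + 109(14) = 1. So 61^(-1) ≡ -25 ≡ 84 mod 109. Verify: 61 × 84 = 5124 ≡ 1 mod 109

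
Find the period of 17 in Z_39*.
Powers of 17 mod 39: 17^1≡17, 17^2≡16, 17^3≡38, 17^4≡22, 17^5≡23, 17^6≡1. ord_39(17) = 6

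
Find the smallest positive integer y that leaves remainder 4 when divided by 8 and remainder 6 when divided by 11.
M = 8 × 11 = 88. M₁ = 11, y₁ ≡ 3 (mod 8). M₂ = 8, y₂ ≡ 7 (mod 11). y = 4×11×3 + 6×8×7 ≡ 28 (mod 88)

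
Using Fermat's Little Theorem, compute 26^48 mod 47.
By Fermat: 26^{46} ≡ 1 mod 47. So 26^{48} = 26^{46} · 26^{2} ≡ 26^{2} ≡ 18 mod 47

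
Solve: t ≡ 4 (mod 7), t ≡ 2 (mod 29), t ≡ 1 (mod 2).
M = 7 × 29 × 2 = 406. M₁ = 58, y₁ ≡ 4 (mod 7). M₂ = 14, y₂ ≡ 27 (mod 29). M₃ = 203, y₃ ≡ 1 (mod 2). t = 4×58×4 + 2×14×27 + 1×203×1 ≡ 263 (mod 406)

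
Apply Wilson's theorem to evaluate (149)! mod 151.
(150)! = (149)! × (150) ≡ -1 mod 151. So (149)! ≡ -1 × (150)^(-1) ≡ (-1)×(-1) = 1 mod 151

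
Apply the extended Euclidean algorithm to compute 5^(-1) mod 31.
Extended GCD: 5(-6) + 31(1) = 1. So 5^(-1) ≡ -6 ≡ 25 mod 31. Verify: 5 × 25 = 125 ≡ 1 mod 31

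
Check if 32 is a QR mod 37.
By Euler's criterion: 32^{18} ≡ 36 (mod 37). Since this equals -1 (≡ 36), 32 is not a QR.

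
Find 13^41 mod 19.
Using Fermat: 13^{18} ≡ 1 mod 19. 41 ≡ 5 mod 18. So 13^{41} ≡ 13^{5} ≡ 14 mod 19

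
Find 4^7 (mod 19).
By repeated squaring (mod 19): 4^{1}≡4, 4^{2}≡16, 4^{4}≡9. Then 4^{7} = 4^{4+2+1} ≡ 9 × 16 × 4 ≡ 6 (mod 19)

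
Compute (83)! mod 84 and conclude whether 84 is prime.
(83)! mod 84 = 0. Since 0 ≢ -1 (mod 84), 84 is not prime.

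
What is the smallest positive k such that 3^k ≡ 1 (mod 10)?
Powers of 3 mod 10: 3^1≡3, 3^2≡9, 3^3≡7, 3^4≡1. So the order of 3 is 4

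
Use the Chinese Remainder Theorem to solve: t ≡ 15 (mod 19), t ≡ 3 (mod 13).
M = 19 × 13 = 247. M₁ = 13, y₁ ≡ 3 (mod 19). M₂ = 19, y₂ ≡ 11 (mod 13). t = 15×13×3 + 3×19×11 ≡ 224 (mod 247)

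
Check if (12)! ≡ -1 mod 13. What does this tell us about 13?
(12)! mod 13 = 12. Since this equals -1 mod 13, Wilson confirms 13 is prime.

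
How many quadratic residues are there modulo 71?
For prime 71, there are (p-1)/2 = (71-1)/2 = 35 quadratic residues (excluding 0).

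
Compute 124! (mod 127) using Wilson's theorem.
(126)! = (124)! × (125) × (126) ≡ -1 (mod 127). So (124)! ≡ -1 × [(126)(125)]^(-1) ≡ 63 (mod 127)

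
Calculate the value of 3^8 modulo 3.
By repeated squaring mod 3: 3^{1}≡0, 3^{2}≡0, 3^{4}≡0, 3^{8}≡0. So 3^{8} ≡ 0 mod 3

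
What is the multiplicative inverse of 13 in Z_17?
Since 17 is prime, by Fermat 13^(-1) ≡ 13^{15} ≡ 4 mod 17. Verify: 13 × 4 = 52 ≡ 1 mod 17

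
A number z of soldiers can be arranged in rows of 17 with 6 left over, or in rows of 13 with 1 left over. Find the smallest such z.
M = 17 × 13 = 221. M₁ = 13, y₁ ≡ 4 (mod 17). M₂ = 17, y₂ ≡ 10 (mod 13). z = 6×13×4 + 1×17×10 ≡ 40 (mod 221)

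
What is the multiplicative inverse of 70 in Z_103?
Since 103 is prime, by Fermat 70^(-1) ≡ 70^{101} ≡ 78 mod 103. Verify: 70 × 78 = 5460 ≡ 1 mod 103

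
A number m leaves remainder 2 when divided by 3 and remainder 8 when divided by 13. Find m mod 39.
M = 3 × 13 = 39. M₁ = 13, y₁ ≡ 1 mod 3. M₂ = 3, y₂ ≡ 9 mod 13. m = 2×13×1 + 8×3×9 ≡ 8 mod 39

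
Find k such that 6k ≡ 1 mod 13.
Since 13 is prime, by Fermat 6^(-1) ≡ 6^{11} ≡ 11 mod 13. Verify: 6 × 11 = 66 ≡ 1 mod 13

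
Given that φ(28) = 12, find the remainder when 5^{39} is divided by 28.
By Euler: 5^{12} ≡ 1 mod 28 since gcd(5, 28) = 1. 39 = 3×12 + 3. So 5^{39} ≡ 5^{3} ≡ 13 mod 28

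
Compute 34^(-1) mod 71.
Since 71 is prime, by Fermat 34^(-1) ≡ 34^{69} ≡ 23 mod 71. Verify: 34 × 23 = 782 ≡ 1 mod 71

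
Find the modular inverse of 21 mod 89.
Since 89 is prime, by Fermat 21^(-1) ≡ 21^{87} ≡ 17 mod 89. Verify: 21 × 17 = 357 ≡ 1 mod 89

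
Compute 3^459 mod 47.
Using Fermat: 3^{46} ≡ 1 mod 47. 459 ≡ 45 mod 46. So 3^{459} ≡ 3^{45} ≡ 16 mod 47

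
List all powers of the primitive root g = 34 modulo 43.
34^1, 34^2, ..., 34^{42} mod 43: [34, 38, 2, 25, 33, 4, 7, 23, 8, 14, 3, 16, 28, 6, 32, 13, 12, 21, 26, 24, 42, 9, 5, 41, 18, 10, 39, 36, 20, 35, 29, 40, 27, 15, 37, 11, 30, 31, 22, 17, 19, 1]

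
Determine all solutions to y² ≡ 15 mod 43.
The square roots of 15 mod 43 are 31 and 12. Verify: 31² = 961 ≡ 15 mod 43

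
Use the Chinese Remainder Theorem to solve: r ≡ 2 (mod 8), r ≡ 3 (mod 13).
M = 8 × 13 = 104. M₁ = 13, y₁ ≡ 5 (mod 8). M₂ = 8, y₂ ≡ 5 (mod 13). r = 2×13×5 + 3×8×5 ≡ 42 (mod 104)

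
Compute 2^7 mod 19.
By repeated squaring mod 19: 2^{1}≡2, 2^{2}≡4, 2^{4}≡16. Then 2^{7} = 2^{4+2+1} ≡ 16 × 4 × 2 ≡ 14 mod 19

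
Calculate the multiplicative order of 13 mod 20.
Powers of 13 mod 20: 13^1≡13, 13^2≡9, 13^3≡17, 13^4≡1. Order = 4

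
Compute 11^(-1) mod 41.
Since 41 is prime, by Fermat 11^(-1) ≡ 11^{39} ≡ 15 mod 41. Verify: 11 × 15 = 165 ≡ 1 mod 41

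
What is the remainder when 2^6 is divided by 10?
By repeated squaring mod 10: 2^{1}≡2, 2^{2}≡4, 2^{4}≡6. Then 2^{6} = 2^{4+2} ≡ 6 × 4 ≡ 4 mod 10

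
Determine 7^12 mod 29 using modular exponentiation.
By repeated squaring (mod 29): 7^{1}≡7, 7^{2}≡20, 7^{4}≡23, 7^{8}≡7. Then 7^{12} = 7^{8+4} ≡ 7 × 23 ≡ 16 (mod 29)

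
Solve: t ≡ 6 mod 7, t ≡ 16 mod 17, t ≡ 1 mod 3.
M = 7 × 17 × 3 = 357. M₁ = 51, y₁ ≡ 4 mod 7. M₂ = 21, y₂ ≡ 13 mod 17. M₃ = 119, y₃ ≡ 2 mod 3. t = 6×51×4 + 16×21×13 + 1×119×2 ≡ 118 mod 357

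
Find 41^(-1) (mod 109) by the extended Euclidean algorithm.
Extended GCD: 41(8) + 109(-3) = 1. So 41^(-1) ≡ 8 (mod 109). Verify: 41 × 8 = 328 ≡ 1 (mod 109)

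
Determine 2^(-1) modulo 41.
Since 41 is prime, by Fermat 2^(-1) ≡ 2^{39} ≡ 21 mod 41. Verify: 2 × 21 = 42 ≡ 1 mod 41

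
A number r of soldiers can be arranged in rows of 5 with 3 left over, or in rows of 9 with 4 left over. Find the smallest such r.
M = 5 × 9 = 45. M₁ = 9, y₁ ≡ 4 mod 5. M₂ = 5, y₂ ≡ 2 mod 9. r = 3×9×4 + 4×5×2 ≡ 13 mod 45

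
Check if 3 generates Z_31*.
ord_31(3) divides 30. For each prime q|30: 3^{15}≡30, 3^{10}≡25, 3^{6}≡16, none ≡ 1. So 3 has order 30 and is a primitive root mod 31.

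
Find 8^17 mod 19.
By repeated squaring mod 19: 8^{1}≡8, 8^{2}≡7, 8^{4}≡11, 8^{8}≡7, 8^{16}≡11. Then 8^{17} = 8^{16+1} ≡ 11 × 8 ≡ 12 mod 19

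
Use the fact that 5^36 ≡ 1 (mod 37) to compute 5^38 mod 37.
By Fermat: 5^{36} ≡ 1 (mod 37). So 5^{38} = 5^{36} · 5^{2} ≡ 5^{2} ≡ 25 (mod 37)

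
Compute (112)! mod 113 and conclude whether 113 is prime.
(112)! mod 113 = 112. Since 112 ≡ -1 mod 113, 113 is prime.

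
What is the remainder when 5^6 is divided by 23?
By repeated squaring mod 23: 5^{1}≡5, 5^{2}≡2, 5^{4}≡4. Then 5^{6} = 5^{4+2} ≡ 4 × 2 ≡ 8 mod 23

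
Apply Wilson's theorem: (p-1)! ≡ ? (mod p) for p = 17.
By Wilson's theorem, (16)! ≡ -1 ≡ 16 (mod 17)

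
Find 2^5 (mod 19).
By repeated squaring (mod 19): 2^{1}≡2, 2^{2}≡4, 2^{4}≡16. Then 2^{5} = 2^{4+1} ≡ 16 × 2 ≡ 13 (mod 19)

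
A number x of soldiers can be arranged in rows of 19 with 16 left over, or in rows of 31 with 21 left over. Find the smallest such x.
M = 19 × 31 = 589. M₁ = 31, y₁ ≡ 8 mod 19. M₂ = 19, y₂ ≡ 18 mod 31. x = 16×31×8 + 21×19×18 ≡ 548 mod 589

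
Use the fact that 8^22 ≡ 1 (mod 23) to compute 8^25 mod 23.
By Fermat: 8^{22} ≡ 1 (mod 23). So 8^{25} = 8^{22} · 8^{3} ≡ 8^{3} ≡ 6 (mod 23)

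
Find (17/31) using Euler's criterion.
(17/31) = 17^{15} mod 31 = -1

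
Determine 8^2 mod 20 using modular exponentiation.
8^{2} = 64 ≡ 4 mod 20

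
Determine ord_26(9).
Powers of 9 mod 26: 9^1≡9, 9^2≡3, 9^3≡1. ord_26(9) = 3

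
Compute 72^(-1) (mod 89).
Since 89 is prime, by Fermat 72^(-1) ≡ 72^{87} ≡ 68 (mod 89). Verify: 72 × 68 = 4896 ≡ 1 (mod 89)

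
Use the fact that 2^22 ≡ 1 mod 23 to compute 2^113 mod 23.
By Fermat: 2^{22} ≡ 1 mod 23. 113 = 5×22 + 3. So 2^{113} ≡ 2^{3} ≡ 8 mod 23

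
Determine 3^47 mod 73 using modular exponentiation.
By repeated squaring (mod 73): 3^{1}≡3, 3^{2}≡9, 3^{4}≡8, 3^{8}≡64, 3^{16}≡8, 3^{32}≡64. Then 3^{47} = 3^{32+8+4+2+1} ≡ 64 × 64 × 8 × 9 × 3 ≡ 49 (mod 73)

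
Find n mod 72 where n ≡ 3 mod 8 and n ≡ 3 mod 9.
M = 8 × 9 = 72. M₁ = 9, y₁ ≡ 1 mod 8. M₂ = 8, y₂ ≡ 8 mod 9. n = 3×9×1 + 3×8×8 ≡ 3 mod 72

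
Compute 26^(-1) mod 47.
Since 47 is prime, by Fermat 26^(-1) ≡ 26^{45} ≡ 38 mod 47. Verify: 26 × 38 = 988 ≡ 1 mod 47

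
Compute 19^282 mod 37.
Using Fermat: 19^{36} ≡ 1 mod 37. 282 ≡ 30 mod 36. So 19^{282} ≡ 19^{30} ≡ 27 mod 37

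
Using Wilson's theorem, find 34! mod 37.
(36)! = (34)! × (35) × (36) ≡ -1 (mod 37). So (34)! ≡ -1 × [(36)(35)]^(-1) ≡ 18 (mod 37)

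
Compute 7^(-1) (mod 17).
Since 17 is prime, by Fermat 7^(-1) ≡ 7^{15} ≡ 5 (mod 17). Verify: 7 × 5 = 35 ≡ 1 (mod 17)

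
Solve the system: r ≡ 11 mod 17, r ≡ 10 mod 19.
M = 17 × 19 = 323. M₁ = 19, y₁ ≡ 9 mod 17. M₂ = 17, y₂ ≡ 9 mod 19. r = 11×19×9 + 10×17×9 ≡ 181 mod 323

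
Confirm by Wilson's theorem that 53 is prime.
(52)! mod 53 = 52. Since this equals -1 (mod 53), Wilson confirms 53 is prime.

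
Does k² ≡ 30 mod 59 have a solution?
By Euler's criterion: 30^{29} ≡ 58 mod 59. Since this equals -1 (≡ 58), 30 is not a QR.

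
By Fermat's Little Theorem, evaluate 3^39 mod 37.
By Fermat: 3^{36} ≡ 1 mod 37. So 3^{39} = 3^{36} · 3^{3} ≡ 3^{3} ≡ 27 mod 37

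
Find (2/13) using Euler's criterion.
(2/13) = 2^{6} mod 13 = -1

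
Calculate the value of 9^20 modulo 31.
By repeated squaring (mod 31): 9^{1}≡9, 9^{2}≡19, 9^{4}≡20, 9^{8}≡28, 9^{16}≡9. Then 9^{20} = 9^{16+4} ≡ 9 × 20 ≡ 25 (mod 31)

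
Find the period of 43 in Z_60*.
Powers of 43 mod 60: 43^1≡43, 43^2≡49, 43^3≡7, 43^4≡1. So the order of 43 is 4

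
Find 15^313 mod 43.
Using Fermat: 15^{42} ≡ 1 mod 43. 313 ≡ 19 mod 42. So 15^{313} ≡ 15^{19} ≡ 13 mod 43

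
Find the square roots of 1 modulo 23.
The square roots of 1 mod 23 are 1 and 22. Verify: 1² = 1 ≡ 1 mod 23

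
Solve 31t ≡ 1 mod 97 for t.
Since 97 is prime, by Fermat 31^(-1) ≡ 31^{95} ≡ 72 mod 97. Verify: 31 × 72 = 2232 ≡ 1 mod 97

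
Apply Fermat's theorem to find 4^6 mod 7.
By Fermat's Little Theorem, 4^{6} ≡ 1 mod 7 since 7 is prime and gcd(4, 7) = 1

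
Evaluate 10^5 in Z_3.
Using Fermat: 10^{2} ≡ 1 mod 3. 5 ≡ 1 mod 2. So 10^{5} ≡ 10^{1} ≡ 1 mod 3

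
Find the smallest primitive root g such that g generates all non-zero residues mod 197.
g = 2. Powers: [2, 4, 8, 16, 32, 64, ...] generates all 196 non-zero residues.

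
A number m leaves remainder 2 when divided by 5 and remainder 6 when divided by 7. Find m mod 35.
M = 5 × 7 = 35. M₁ = 7, y₁ ≡ 3 mod 5. M₂ = 5, y₂ ≡ 3 mod 7. m = 2×7×3 + 6×5×3 ≡ 27 mod 35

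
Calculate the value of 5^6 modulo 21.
By repeated squaring mod 21: 5^{1}≡5, 5^{2}≡4, 5^{4}≡16. Then 5^{6} = 5^{4+2} ≡ 16 × 4 ≡ 1 mod 21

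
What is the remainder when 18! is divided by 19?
By Wilson's theorem, (18)! ≡ -1 ≡ 18 mod 19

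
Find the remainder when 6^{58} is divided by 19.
By Fermat: 6^{18} ≡ 1 mod 19. 58 = 3×18 + 4. So 6^{58} ≡ 6^{4} ≡ 4 mod 19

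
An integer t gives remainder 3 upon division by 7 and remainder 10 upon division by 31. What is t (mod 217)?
M = 7 × 31 = 217. M₁ = 31, y₁ ≡ 5 (mod 7). M₂ = 7, y₂ ≡ 9 (mod 31). t = 3×31×5 + 10×7×9 ≡ 10 (mod 217)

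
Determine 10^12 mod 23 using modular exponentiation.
By repeated squaring (mod 23): 10^{1}≡10, 10^{2}≡8, 10^{4}≡18, 10^{8}≡2. Then 10^{12} = 10^{8+4} ≡ 2 × 18 ≡ 13 (mod 23)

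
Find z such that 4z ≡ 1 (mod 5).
Since 5 is prime, by Fermat 4^(-1) ≡ 4^{3} ≡ 4 (mod 5). Verify: 4 × 4 = 16 ≡ 1 (mod 5)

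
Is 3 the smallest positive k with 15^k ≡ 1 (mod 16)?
Powers of 15 mod 16: 15^1≡15, 15^2≡1. Already 15^2≡1, so the order is 2 < 3. No, the actual order is 2.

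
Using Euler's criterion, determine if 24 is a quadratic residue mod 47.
By Euler's criterion: 24^{23} ≡ 1 mod 47. Since this equals 1, 24 is a QR.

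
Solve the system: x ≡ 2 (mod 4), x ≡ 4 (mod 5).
M = 4 × 5 = 20. M₁ = 5, y₁ ≡ 1 (mod 4). M₂ = 4, y₂ ≡ 4 (mod 5). x = 2×5×1 + 4×4×4 ≡ 14 (mod 20)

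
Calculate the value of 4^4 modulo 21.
4^{4} = 256 ≡ 4 (mod 21)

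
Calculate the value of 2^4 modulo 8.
2^{4} = 16 ≡ 0 mod 8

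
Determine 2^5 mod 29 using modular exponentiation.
By repeated squaring mod 29: 2^{1}≡2, 2^{2}≡4, 2^{4}≡16. Then 2^{5} = 2^{4+1} ≡ 16 × 2 ≡ 3 mod 29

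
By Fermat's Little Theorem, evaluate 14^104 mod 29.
By Fermat: 14^{28} ≡ 1 mod 29. 104 = 3×28 + 20. So 14^{104} ≡ 14^{20} ≡ 24 mod 29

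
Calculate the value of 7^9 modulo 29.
By repeated squaring mod 29: 7^{1}≡7, 7^{2}≡20, 7^{4}≡23, 7^{8}≡7. Then 7^{9} = 7^{8+1} ≡ 7 × 7 ≡ 20 mod 29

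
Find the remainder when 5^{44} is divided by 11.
By Fermat: 5^{10} ≡ 1 mod 11. 44 = 4×10 + 4. So 5^{44} ≡ 5^{4} ≡ 9 mod 11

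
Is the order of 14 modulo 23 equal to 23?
Powers of 14 mod 23: 14^1≡14, 14^2≡12, 14^3≡7, 14^4≡6, 14^5≡15, 14^6≡3, 14^7≡19, 14^8≡13, 14^9≡21, 14^10≡18, 14^11≡22, 14^12≡9, 14^13≡11, 14^14≡16, 14^15≡17, 14^16≡8, 14^17≡20, 14^18≡4, 14^19≡10, 14^20≡2, 14^21≡5, 14^22≡1. Already 14^22≡1, so the order is 22 < 23. No, the actual order is 22.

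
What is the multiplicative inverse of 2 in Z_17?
Since 17 is prime, by Fermat 2^(-1) ≡ 2^{15} ≡ 9 mod 17. Verify: 2 × 9 = 18 ≡ 1 mod 17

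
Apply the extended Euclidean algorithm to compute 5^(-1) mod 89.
Extended GCD: 5(18) + 89(-1) = 1. So 5^(-1) ≡ 18 mod 89. Verify: 5 × 18 = 90 ≡ 1 mod 89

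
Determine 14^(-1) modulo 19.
Since 19 is prime, by Fermat 14^(-1) ≡ 14^{17} ≡ 15 (mod 19). Verify: 14 × 15 = 210 ≡ 1 (mod 19)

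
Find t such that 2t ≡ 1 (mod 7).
Since 7 is prime, by Fermat 2^(-1) ≡ 2^{5} ≡ 4 (mod 7). Verify: 2 × 4 = 8 ≡ 1 (mod 7)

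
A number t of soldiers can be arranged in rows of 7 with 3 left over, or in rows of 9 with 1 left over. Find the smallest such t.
M = 7 × 9 = 63. M₁ = 9, y₁ ≡ 4 mod 7. M₂ = 7, y₂ ≡ 4 mod 9. t = 3×9×4 + 1×7×4 ≡ 10 mod 63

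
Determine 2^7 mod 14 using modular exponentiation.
By repeated squaring mod 14: 2^{1}≡2, 2^{2}≡4, 2^{4}≡2. Then 2^{7} = 2^{4+2+1} ≡ 2 × 4 × 2 ≡ 2 mod 14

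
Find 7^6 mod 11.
By repeated squaring mod 11: 7^{1}≡7, 7^{2}≡5, 7^{4}≡3. Then 7^{6} = 7^{4+2} ≡ 3 × 5 ≡ 4 mod 11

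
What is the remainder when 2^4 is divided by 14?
2^{4} = 16 ≡ 2 mod 14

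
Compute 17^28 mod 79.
By repeated squaring mod 79: 17^{1}≡17, 17^{2}≡52, 17^{4}≡18, 17^{8}≡8, 17^{16}≡64. Then 17^{28} = 17^{16+8+4} ≡ 64 × 8 × 18 ≡ 52 mod 79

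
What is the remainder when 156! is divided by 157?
By Wilson's theorem, (156)! ≡ -1 ≡ 156 (mod 157)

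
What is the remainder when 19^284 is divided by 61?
Using Fermat: 19^{60} ≡ 1 mod 61. 284 ≡ 44 mod 60. So 19^{284} ≡ 19^{44} ≡ 16 mod 61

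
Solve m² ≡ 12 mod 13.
The square roots of 12 mod 13 are 8 and 5. Verify: 8² = 64 ≡ 12 mod 13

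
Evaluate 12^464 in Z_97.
Using Fermat: 12^{96} ≡ 1 (mod 97). 464 ≡ 80 (mod 96). So 12^{464} ≡ 12^{80} ≡ 1 (mod 97)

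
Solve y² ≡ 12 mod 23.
The square roots of 12 mod 23 are 9 and 14. Verify: 9² = 81 ≡ 12 mod 23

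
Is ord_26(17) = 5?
Powers of 17 mod 26: 17^1≡17, 17^2≡3, 17^3≡25, 17^4≡9, 17^5≡23, 17^6≡1. 17^5≡23≢1, so ord ≠ 5. No, the actual order is 6.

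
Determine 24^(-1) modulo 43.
Since 43 is prime, by Fermat 24^(-1) ≡ 24^{41} ≡ 9 mod 43. Verify: 24 × 9 = 216 ≡ 1 mod 43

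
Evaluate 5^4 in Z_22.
5^{4} = 625 ≡ 9 (mod 22)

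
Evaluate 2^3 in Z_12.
2^{3} = 8 ≡ 8 mod 12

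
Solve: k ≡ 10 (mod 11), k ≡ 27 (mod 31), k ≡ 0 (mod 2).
M = 11 × 31 × 2 = 682. M₁ = 62, y₁ ≡ 8 (mod 11). M₂ = 22, y₂ ≡ 24 (mod 31). M₃ = 341, y₃ ≡ 1 (mod 2). k = 10×62×8 + 27×22×24 + 0×341×1 ≡ 120 (mod 682)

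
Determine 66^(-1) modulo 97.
Since 97 is prime, by Fermat 66^(-1) ≡ 66^{95} ≡ 25 (mod 97). Verify: 66 × 25 = 1650 ≡ 1 (mod 97)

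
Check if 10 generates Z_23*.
ord_23(10) divides 22. For each prime q|22: 10^{11}≡22, 10^{2}≡8, none ≡ 1. So 10 has order 22 and is a primitive root mod 23.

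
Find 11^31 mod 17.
Using Fermat: 11^{16} ≡ 1 mod 17. 31 ≡ 15 mod 16. So 11^{31} ≡ 11^{15} ≡ 14 mod 17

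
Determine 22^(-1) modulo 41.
Since 41 is prime, by Fermat 22^(-1) ≡ 22^{39} ≡ 28 (mod 41). Verify: 22 × 28 = 616 ≡ 1 (mod 41)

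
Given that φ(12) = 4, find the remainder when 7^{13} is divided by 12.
By Euler: 7^{4} ≡ 1 mod 12 since gcd(7, 12) = 1. 13 = 3×4 + 1. So 7^{13} ≡ 7^{1} ≡ 7 mod 12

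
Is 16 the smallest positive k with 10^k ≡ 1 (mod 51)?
Powers of 10 mod 51: 10^1≡10, 10^2≡49, 10^3≡31, 10^4≡4, 10^5≡40, 10^6≡43, 10^7≡22, 10^8≡16, 10^9≡7, 10^10≡19, 10^11≡37, 10^12≡13, 10^13≡28, 10^14≡25, 10^15≡46, 10^16≡1. First k with 10^k≡1 is k=16. Yes, ord_51(10) = 16.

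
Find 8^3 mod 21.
8^{3} = 512 ≡ 8 mod 21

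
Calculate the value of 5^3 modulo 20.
5^{3} = 125 ≡ 5 (mod 20)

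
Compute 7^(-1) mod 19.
Since 19 is prime, by Fermat 7^(-1) ≡ 7^{17} ≡ 11 mod 19. Verify: 7 × 11 = 77 ≡ 1 mod 19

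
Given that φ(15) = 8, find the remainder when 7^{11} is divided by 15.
By Euler: 7^{8} ≡ 1 mod 15 since gcd(7, 15) = 1. 11 = 1×8 + 3. So 7^{11} ≡ 7^{3} ≡ 13 mod 15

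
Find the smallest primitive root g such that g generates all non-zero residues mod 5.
g = 2. Powers: [2, 4, 3, 1] generates all 4 non-zero residues.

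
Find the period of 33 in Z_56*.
Powers of 33 mod 56: 33^1≡33, 33^2≡25, 33^3≡41, 33^4≡9, 33^5≡17, 33^6≡1. ord_56(33) = 6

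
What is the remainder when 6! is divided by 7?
By Wilson's theorem, (6)! ≡ -1 ≡ 6 mod 7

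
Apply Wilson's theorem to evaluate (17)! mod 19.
(18)! = (17)! × (18) ≡ -1 mod 19. So (17)! ≡ -1 × (18)^(-1) ≡ (-1)×(-1) = 1 mod 19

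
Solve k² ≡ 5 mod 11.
The square roots of 5 mod 11 are 4 and 7. Verify: 4² = 16 ≡ 5 mod 11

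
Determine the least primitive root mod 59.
g = 2. For each prime q|58: 2^{29}≡58, 2^{2}≡4, none ≡ 1, so ord_59(2) = 58 and 2 is a primitive root.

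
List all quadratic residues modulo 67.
Squares in Z_67*: {1, 4, 6, 9, 10, 14, 15, 16, 17, 19, 21, 22, 23, 24, 25, 26, 29, 33, 35, 36, 37, 39, 40, 47, 49, 54, 55, 56, 59, 60, 62, 64, 65}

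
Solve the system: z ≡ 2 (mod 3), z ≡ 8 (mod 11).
M = 3 × 11 = 33. M₁ = 11, y₁ ≡ 2 (mod 3). M₂ = 3, y₂ ≡ 4 (mod 11). z = 2×11×2 + 8×3×4 ≡ 8 (mod 33)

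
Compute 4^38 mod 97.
By repeated squaring (mod 97): 4^{1}≡4, 4^{2}≡16, 4^{4}≡62, 4^{8}≡61, 4^{16}≡35, 4^{32}≡61. Then 4^{38} = 4^{32+4+2} ≡ 61 × 62 × 16 ≡ 81 (mod 97)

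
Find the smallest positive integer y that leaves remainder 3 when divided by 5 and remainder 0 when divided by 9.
M = 5 × 9 = 45. M₁ = 9, y₁ ≡ 4 mod 5. M₂ = 5, y₂ ≡ 2 mod 9. y = 3×9×4 + 0×5×2 ≡ 18 mod 45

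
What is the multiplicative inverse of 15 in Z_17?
Since 17 is prime, by Fermat 15^(-1) ≡ 15^{15} ≡ 8 mod 17. Verify: 15 × 8 = 120 ≡ 1 mod 17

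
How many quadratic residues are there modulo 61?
Exactly half the non-zero residues mod a prime are QRs: (61-1)/2 = 30.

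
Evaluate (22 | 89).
(22/89) = 22^{44} mod 89 = 1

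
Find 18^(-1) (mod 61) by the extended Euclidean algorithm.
Extended GCD: 18(17) + 61(-5) = 1. So 18^(-1) ≡ 17 (mod 61). Verify: 18 × 17 = 306 ≡ 1 (mod 61)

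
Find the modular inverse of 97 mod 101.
Since 101 is prime, by Fermat 97^(-1) ≡ 97^{99} ≡ 25 (mod 101). Verify: 97 × 25 = 2425 ≡ 1 (mod 101)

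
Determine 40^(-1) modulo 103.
Since 103 is prime, by Fermat 40^(-1) ≡ 40^{101} ≡ 85 (mod 103). Verify: 40 × 85 = 3400 ≡ 1 (mod 103)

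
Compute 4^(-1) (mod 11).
Since 11 is prime, by Fermat 4^(-1) ≡ 4^{9} ≡ 3 (mod 11). Verify: 4 × 3 = 12 ≡ 1 (mod 11)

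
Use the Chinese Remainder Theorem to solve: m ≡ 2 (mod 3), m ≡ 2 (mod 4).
M = 3 × 4 = 12. M₁ = 4, y₁ ≡ 1 (mod 3). M₂ = 3, y₂ ≡ 3 (mod 4). m = 2×4×1 + 2×3×3 ≡ 2 (mod 12)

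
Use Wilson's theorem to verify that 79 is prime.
(78)! mod 79 = 78. Since this equals -1 (mod 79), Wilson confirms 79 is prime.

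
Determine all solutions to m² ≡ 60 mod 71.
The square roots of 60 mod 71 are 29 and 42. Verify: 29² = 841 ≡ 60 mod 71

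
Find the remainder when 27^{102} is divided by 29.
By Fermat: 27^{28} ≡ 1 mod 29. 102 = 3×28 + 18. So 27^{102} ≡ 27^{18} ≡ 13 mod 29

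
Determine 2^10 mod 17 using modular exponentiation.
By repeated squaring mod 17: 2^{1}≡2, 2^{2}≡4, 2^{4}≡16, 2^{8}≡1. Then 2^{10} = 2^{8+2} ≡ 1 × 4 ≡ 4 mod 17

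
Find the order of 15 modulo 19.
Powers of 15 mod 19: 15^1≡15, 15^2≡16, 15^3≡12, 15^4≡9, 15^5≡2, 15^6≡11, 15^7≡13, 15^8≡5, 15^9≡18, 15^10≡4, 15^11≡3, 15^12≡7, 15^13≡10, 15^14≡17, 15^15≡8, 15^16≡6, 15^17≡14, 15^18≡1. Order = 18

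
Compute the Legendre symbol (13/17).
(13/17) = 13^{8} mod 17 = 1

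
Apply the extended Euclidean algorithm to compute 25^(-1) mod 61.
Extended GCD: 25(22) + 61(-9) = 1. So 25^(-1) ≡ 22 mod 61. Verify: 25 × 22 = 550 ≡ 1 mod 61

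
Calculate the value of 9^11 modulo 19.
By repeated squaring (mod 19): 9^{1}≡9, 9^{2}≡5, 9^{4}≡6, 9^{8}≡17. Then 9^{11} = 9^{8+2+1} ≡ 17 × 5 × 9 ≡ 5 (mod 19)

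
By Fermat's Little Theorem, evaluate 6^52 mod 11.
By Fermat: 6^{10} ≡ 1 (mod 11). 52 = 5×10 + 2. So 6^{52} ≡ 6^{2} ≡ 3 (mod 11)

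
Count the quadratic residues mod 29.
The squaring map on Z_29* is 2-to-1, so there are (28)/2 = 14 QRs.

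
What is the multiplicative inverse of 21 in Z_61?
Since 61 is prime, by Fermat 21^(-1) ≡ 21^{59} ≡ 32 (mod 61). Verify: 21 × 32 = 672 ≡ 1 (mod 61)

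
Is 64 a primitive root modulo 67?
64^{11} ≡ 1 (mod 67) and 11 < 66, so ord_67(64) = 11 ≠ 66 and 64 is not a primitive root.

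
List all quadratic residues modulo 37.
Quadratic residues modulo 37: {1, 3, 4, 7, 9, 10, 11, 12, 16, 21, 25, 26, 27, 28, 30, 33, 34, 36}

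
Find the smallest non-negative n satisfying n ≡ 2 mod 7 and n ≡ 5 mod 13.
M = 7 × 13 = 91. M₁ = 13, y₁ ≡ 6 mod 7. M₂ = 7, y₂ ≡ 2 mod 13. n = 2×13×6 + 5×7×2 ≡ 44 mod 91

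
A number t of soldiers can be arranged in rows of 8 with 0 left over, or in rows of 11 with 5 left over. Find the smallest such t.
M = 8 × 11 = 88. M₁ = 11, y₁ ≡ 3 (mod 8). M₂ = 8, y₂ ≡ 7 (mod 11). t = 0×11×3 + 5×8×7 ≡ 16 (mod 88)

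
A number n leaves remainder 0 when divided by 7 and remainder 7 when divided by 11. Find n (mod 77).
M = 7 × 11 = 77. M₁ = 11, y₁ ≡ 2 (mod 7). M₂ = 7, y₂ ≡ 8 (mod 11). n = 0×11×2 + 7×7×8 ≡ 7 (mod 77)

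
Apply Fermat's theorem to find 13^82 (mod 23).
By Fermat: 13^{22} ≡ 1 (mod 23). 82 = 3×22 + 16. So 13^{82} ≡ 13^{16} ≡ 4 (mod 23)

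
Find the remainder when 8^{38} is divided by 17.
By Fermat: 8^{16} ≡ 1 (mod 17). 38 = 2×16 + 6. So 8^{38} ≡ 8^{6} ≡ 4 (mod 17)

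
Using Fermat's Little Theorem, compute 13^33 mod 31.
By Fermat: 13^{30} ≡ 1 (mod 31). So 13^{33} = 13^{30} · 13^{3} ≡ 13^{3} ≡ 27 (mod 31)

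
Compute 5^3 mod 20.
5^{3} = 125 ≡ 5 (mod 20)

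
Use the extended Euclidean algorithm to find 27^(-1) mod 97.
Extended GCD: 27(18) + 97(-5) = 1. So 27^(-1) ≡ 18 mod 97. Verify: 27 × 18 = 486 ≡ 1 mod 97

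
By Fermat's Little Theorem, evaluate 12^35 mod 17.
By Fermat: 12^{16} ≡ 1 mod 17. 35 = 2×16 + 3. So 12^{35} ≡ 12^{3} ≡ 11 mod 17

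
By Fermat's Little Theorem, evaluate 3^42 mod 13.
By Fermat: 3^{12} ≡ 1 (mod 13). 42 = 3×12 + 6. So 3^{42} ≡ 3^{6} ≡ 1 (mod 13)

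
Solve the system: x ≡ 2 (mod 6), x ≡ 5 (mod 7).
M = 6 × 7 = 42. M₁ = 7, y₁ ≡ 1 (mod 6). M₂ = 6, y₂ ≡ 6 (mod 7). x = 2×7×1 + 5×6×6 ≡ 26 (mod 42)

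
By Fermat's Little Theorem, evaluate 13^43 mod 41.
By Fermat: 13^{40} ≡ 1 mod 41. So 13^{43} = 13^{40} · 13^{3} ≡ 13^{3} ≡ 24 mod 41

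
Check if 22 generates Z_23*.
22^{2} ≡ 1 (mod 23) and 2 < 22, so ord_23(22) = 2 ≠ 22 and 22 is not a primitive root.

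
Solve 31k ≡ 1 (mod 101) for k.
Since 101 is prime, by Fermat 31^(-1) ≡ 31^{99} ≡ 88 (mod 101). Verify: 31 × 88 = 2728 ≡ 1 (mod 101)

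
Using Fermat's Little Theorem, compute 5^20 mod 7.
By Fermat: 5^{6} ≡ 1 (mod 7). 20 = 3×6 + 2. So 5^{20} ≡ 5^{2} ≡ 4 (mod 7)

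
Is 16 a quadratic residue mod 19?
By Euler's criterion: 16^{9} ≡ 1 (mod 19). Since this equals 1, 16 is a QR.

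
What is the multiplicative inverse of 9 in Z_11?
Since 11 is prime, by Fermat 9^(-1) ≡ 9^{9} ≡ 5 (mod 11). Verify: 9 × 5 = 45 ≡ 1 (mod 11)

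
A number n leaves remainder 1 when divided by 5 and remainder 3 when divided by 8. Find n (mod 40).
M = 5 × 8 = 40. M₁ = 8, y₁ ≡ 2 (mod 5). M₂ = 5, y₂ ≡ 5 (mod 8). n = 1×8×2 + 3×5×5 ≡ 11 (mod 40)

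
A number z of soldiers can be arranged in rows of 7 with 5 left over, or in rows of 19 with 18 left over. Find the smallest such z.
M = 7 × 19 = 133. M₁ = 19, y₁ ≡ 3 (mod 7). M₂ = 7, y₂ ≡ 11 (mod 19). z = 5×19×3 + 18×7×11 ≡ 75 (mod 133)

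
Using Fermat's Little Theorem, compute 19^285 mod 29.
By Fermat: 19^{28} ≡ 1 mod 29. 285 ≡ 5 mod 28. So 19^{285} ≡ 19^{5} ≡ 21 mod 29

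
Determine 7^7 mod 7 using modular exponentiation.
By repeated squaring (mod 7): 7^{1}≡0, 7^{2}≡0, 7^{4}≡0. Then 7^{7} = 7^{4+2+1} ≡ 0 × 0 × 0 ≡ 0 (mod 7)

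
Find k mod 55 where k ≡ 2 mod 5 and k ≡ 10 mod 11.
M = 5 × 11 = 55. M₁ = 11, y₁ ≡ 1 mod 5. M₂ = 5, y₂ ≡ 9 mod 11. k = 2×11×1 + 10×5×9 ≡ 32 mod 55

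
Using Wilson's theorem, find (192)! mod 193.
By Wilson's theorem, (192)! ≡ -1 ≡ 192 (mod 193)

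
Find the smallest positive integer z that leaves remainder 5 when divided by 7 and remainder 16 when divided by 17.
M = 7 × 17 = 119. M₁ = 17, y₁ ≡ 5 (mod 7). M₂ = 7, y₂ ≡ 5 (mod 17). z = 5×17×5 + 16×7×5 ≡ 33 (mod 119)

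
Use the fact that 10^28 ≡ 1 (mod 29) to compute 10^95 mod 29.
By Fermat: 10^{28} ≡ 1 (mod 29). 95 = 3×28 + 11. So 10^{95} ≡ 10^{11} ≡ 2 (mod 29)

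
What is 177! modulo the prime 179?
(178)! = (177)! × (178) ≡ -1 (mod 179). So (177)! ≡ -1 × (178)^(-1) ≡ (-1)×(-1) = 1 (mod 179)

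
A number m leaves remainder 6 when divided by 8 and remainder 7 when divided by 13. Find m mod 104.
M = 8 × 13 = 104. M₁ = 13, y₁ ≡ 5 mod 8. M₂ = 8, y₂ ≡ 5 mod 13. m = 6×13×5 + 7×8×5 ≡ 46 mod 104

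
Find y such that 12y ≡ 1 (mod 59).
Since 59 is prime, by Fermat 12^(-1) ≡ 12^{57} ≡ 5 (mod 59). Verify: 12 × 5 = 60 ≡ 1 (mod 59)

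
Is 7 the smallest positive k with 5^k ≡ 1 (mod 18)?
Powers of 5 mod 18: 5^1≡5, 5^2≡7, 5^3≡17, 5^4≡13, 5^5≡11, 5^6≡1. Already 5^6≡1, so the order is 6 < 7. No, the actual order is 6.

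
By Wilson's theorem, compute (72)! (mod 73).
By Wilson's theorem, (72)! ≡ -1 ≡ 72 (mod 73)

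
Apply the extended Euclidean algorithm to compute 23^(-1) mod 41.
Extended GCD: 23(-16) + 41(9) = 1. So 23^(-1) ≡ -16 ≡ 25 mod 41. Verify: 23 × 25 = 575 ≡ 1 mod 41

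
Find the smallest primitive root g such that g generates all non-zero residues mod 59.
g = 2. For each prime q|58: 2^{29}≡58, 2^{2}≡4, none ≡ 1, so ord_59(2) = 58 and 2 is a primitive root.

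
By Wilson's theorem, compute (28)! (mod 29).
By Wilson's theorem, (28)! ≡ -1 ≡ 28 (mod 29)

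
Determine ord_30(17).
Powers of 17 mod 30: 17^1≡17, 17^2≡19, 17^3≡23, 17^4≡1. So the order of 17 is 4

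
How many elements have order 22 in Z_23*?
Number of primitive roots mod 23 = φ(p-1) = φ(22) = 10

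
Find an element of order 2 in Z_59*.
58 has order 2 mod 59 since 58^{2} ≡ 1 mod 59 and no smaller power works.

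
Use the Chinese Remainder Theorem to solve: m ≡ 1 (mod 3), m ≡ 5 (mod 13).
M = 3 × 13 = 39. M₁ = 13, y₁ ≡ 1 (mod 3). M₂ = 3, y₂ ≡ 9 (mod 13). m = 1×13×1 + 5×3×9 ≡ 31 (mod 39)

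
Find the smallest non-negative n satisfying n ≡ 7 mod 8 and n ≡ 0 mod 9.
M = 8 × 9 = 72. M₁ = 9, y₁ ≡ 1 mod 8. M₂ = 8, y₂ ≡ 8 mod 9. n = 7×9×1 + 0×8×8 ≡ 63 mod 72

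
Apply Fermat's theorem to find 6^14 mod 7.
By Fermat: 6^{6} ≡ 1 mod 7. 14 = 2×6 + 2. So 6^{14} ≡ 6^{2} ≡ 1 mod 7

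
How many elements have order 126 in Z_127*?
Number of primitive roots mod 127 = φ(p-1) = φ(126) = 36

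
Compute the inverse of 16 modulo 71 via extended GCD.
Extended GCD: 16(-31) + 71(7) = 1. So 16^(-1) ≡ -31 ≡ 40 mod 71. Verify: 16 × 40 = 640 ≡ 1 mod 71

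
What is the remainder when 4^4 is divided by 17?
4^{4} = 256 ≡ 1 mod 17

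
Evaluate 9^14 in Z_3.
By repeated squaring mod 3: 9^{1}≡0, 9^{2}≡0, 9^{4}≡0, 9^{8}≡0. Then 9^{14} = 9^{8+4+2} ≡ 0 × 0 × 0 ≡ 0 mod 3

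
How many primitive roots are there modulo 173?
There are φ(173-1) = φ(172) = 84 primitive roots modulo 173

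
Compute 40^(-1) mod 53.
Since 53 is prime, by Fermat 40^(-1) ≡ 40^{51} ≡ 4 mod 53. Verify: 40 × 4 = 160 ≡ 1 mod 53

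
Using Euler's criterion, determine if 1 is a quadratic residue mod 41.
By Euler's criterion: 1^{20} ≡ 1 mod 41. Since this equals 1, 1 is a QR.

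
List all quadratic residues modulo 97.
QRs mod 97: {1, 2, 3, 4, 6, 8, 9, 11, 12, 16, 18, 22, 24, 25, 27, 31, 32, 33, 35, 36, 43, 44, 47, 48, 49, 50, 53, 54, 61, 62, 64, 65, 66, 70, 72, 73, 75, 79, 81, 85, 86, 88, 89, 91, 93, 94, 95, 96}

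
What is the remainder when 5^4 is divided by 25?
5^{4} = 625 ≡ 0 (mod 25)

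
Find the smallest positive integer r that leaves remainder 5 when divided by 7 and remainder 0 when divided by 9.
M = 7 × 9 = 63. M₁ = 9, y₁ ≡ 4 mod 7. M₂ = 7, y₂ ≡ 4 mod 9. r = 5×9×4 + 0×7×4 ≡ 54 mod 63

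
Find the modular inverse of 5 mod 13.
Since 13 is prime, by Fermat 5^(-1) ≡ 5^{11} ≡ 8 mod 13. Verify: 5 × 8 = 40 ≡ 1 mod 13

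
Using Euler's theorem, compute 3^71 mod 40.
By Euler: 3^{16} ≡ 1 (mod 40) since gcd(3, 40) = 1. 71 = 4×16 + 7. So 3^{71} ≡ 3^{7} ≡ 27 (mod 40)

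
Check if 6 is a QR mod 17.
By Euler's criterion: 6^{8} ≡ 16 (mod 17). Since this equals -1 (≡ 16), 6 is not a QR.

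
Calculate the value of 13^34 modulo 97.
By repeated squaring mod 97: 13^{1}≡13, 13^{2}≡72, 13^{4}≡43, 13^{8}≡6, 13^{16}≡36, 13^{32}≡35. Then 13^{34} = 13^{32+2} ≡ 35 × 72 ≡ 95 mod 97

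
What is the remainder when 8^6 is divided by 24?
By repeated squaring (mod 24): 8^{1}≡8, 8^{2}≡16, 8^{4}≡16. Then 8^{6} = 8^{4+2} ≡ 16 × 16 ≡ 16 (mod 24)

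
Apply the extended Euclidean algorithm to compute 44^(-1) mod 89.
Extended GCD: 44(-2) + 89(1) = 1. So 44^(-1) ≡ -2 ≡ 87 (mod 89). Verify: 44 × 87 = 3828 ≡ 1 (mod 89)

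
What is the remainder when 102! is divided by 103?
By Wilson's theorem, (102)! ≡ -1 ≡ 102 mod 103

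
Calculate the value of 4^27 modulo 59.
By repeated squaring mod 59: 4^{1}≡4, 4^{2}≡16, 4^{4}≡20, 4^{8}≡46, 4^{16}≡51. Then 4^{27} = 4^{16+8+2+1} ≡ 51 × 46 × 16 × 4 ≡ 48 mod 59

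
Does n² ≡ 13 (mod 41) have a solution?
By Euler's criterion: 13^{20} ≡ 40 (mod 41). Since this equals -1 (≡ 40), 13 is not a QR.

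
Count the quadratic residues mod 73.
For prime 73, there are (p-1)/2 = (73-1)/2 = 36 quadratic residues (excluding 0).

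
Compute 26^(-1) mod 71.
Since 71 is prime, by Fermat 26^(-1) ≡ 26^{69} ≡ 41 mod 71. Verify: 26 × 41 = 1066 ≡ 1 mod 71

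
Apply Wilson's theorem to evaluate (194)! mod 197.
(196)! = (194)! × (195) × (196) ≡ -1 mod 197. So (194)! ≡ -1 × [(196)(195)]^(-1) ≡ 98 mod 197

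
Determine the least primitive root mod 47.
g = 5. Powers: [5, 25, 31, 14, 23, 21, 11, 8, 40, 12, ...] generates all 46 non-zero residues.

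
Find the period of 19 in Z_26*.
Powers of 19 mod 26: 19^1≡19, 19^2≡23, 19^3≡21, 19^4≡9, 19^5≡15, 19^6≡25, 19^7≡7, 19^8≡3, 19^9≡5, 19^10≡17, 19^11≡11, 19^12≡1. ord_26(19) = 12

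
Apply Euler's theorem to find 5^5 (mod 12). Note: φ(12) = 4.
By Euler: 5^{4} ≡ 1 (mod 12) since gcd(5, 12) = 1. 5 = 1×4 + 1. So 5^{5} ≡ 5^{1} ≡ 5 (mod 12)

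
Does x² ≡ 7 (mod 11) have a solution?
By Euler's criterion: 7^{5} ≡ 10 (mod 11). Since this equals -1 (≡ 10), 7 is not a QR.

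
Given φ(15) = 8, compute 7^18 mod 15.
By Euler: 7^{8} ≡ 1 (mod 15) since gcd(7, 15) = 1. 18 = 2×8 + 2. So 7^{18} ≡ 7^{2} ≡ 4 (mod 15)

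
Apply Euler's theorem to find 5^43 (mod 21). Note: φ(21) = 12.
By Euler: 5^{12} ≡ 1 (mod 21) since gcd(5, 21) = 1. 43 = 3×12 + 7. So 5^{43} ≡ 5^{7} ≡ 5 (mod 21)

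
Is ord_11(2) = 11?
Powers of 2 mod 11: 2^1≡2, 2^2≡4, 2^3≡8, 2^4≡5, 2^5≡10, 2^6≡9, 2^7≡7, 2^8≡3, 2^9≡6, 2^10≡1. Already 2^10≡1, so the order is 10 < 11. No, the actual order is 10.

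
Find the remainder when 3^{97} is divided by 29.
By Fermat: 3^{28} ≡ 1 (mod 29). 97 = 3×28 + 13. So 3^{97} ≡ 3^{13} ≡ 19 (mod 29)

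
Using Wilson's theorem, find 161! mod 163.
(162)! = (161)! × (162) ≡ -1 (mod 163). So (161)! ≡ -1 × (162)^(-1) ≡ (-1)×(-1) = 1 (mod 163)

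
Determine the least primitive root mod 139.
g = 2. For each prime q|138: 2^{69}≡138, 2^{46}≡96, 2^{6}≡64, none ≡ 1, so ord_139(2) = 138 and 2 is a primitive root.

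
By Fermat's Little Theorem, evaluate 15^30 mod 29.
By Fermat: 15^{28} ≡ 1 mod 29. So 15^{30} = 15^{28} · 15^{2} ≡ 15^{2} ≡ 22 mod 29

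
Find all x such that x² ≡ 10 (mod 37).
The square roots of 10 mod 37 are 26 and 11. Verify: 26² = 676 ≡ 10 (mod 37)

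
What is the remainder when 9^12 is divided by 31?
By repeated squaring mod 31: 9^{1}≡9, 9^{2}≡19, 9^{4}≡20, 9^{8}≡28. Then 9^{12} = 9^{8+4} ≡ 28 × 20 ≡ 2 mod 31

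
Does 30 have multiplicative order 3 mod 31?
Powers of 30 mod 31: 30^1≡30, 30^2≡1. Already 30^2≡1, so the order is 2 < 3. No, the actual order is 2.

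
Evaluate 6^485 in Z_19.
Using Fermat: 6^{18} ≡ 1 (mod 19). 485 ≡ 17 (mod 18). So 6^{485} ≡ 6^{17} ≡ 16 (mod 19)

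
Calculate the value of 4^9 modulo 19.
By repeated squaring mod 19: 4^{1}≡4, 4^{2}≡16, 4^{4}≡9, 4^{8}≡5. Then 4^{9} = 4^{8+1} ≡ 5 × 4 ≡ 1 mod 19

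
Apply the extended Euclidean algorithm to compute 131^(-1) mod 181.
Extended GCD: 131(76) + 181(-55) = 1. So 131^(-1) ≡ 76 (mod 181). Verify: 131 × 76 = 9956 ≡ 1 (mod 181)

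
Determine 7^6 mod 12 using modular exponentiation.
By repeated squaring mod 12: 7^{1}≡7, 7^{2}≡1, 7^{4}≡1. Then 7^{6} = 7^{4+2} ≡ 1 × 1 ≡ 1 mod 12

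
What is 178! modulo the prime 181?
(180)! = (178)! × (179) × (180) ≡ -1 (mod 181). So (178)! ≡ -1 × [(180)(179)]^(-1) ≡ 90 (mod 181)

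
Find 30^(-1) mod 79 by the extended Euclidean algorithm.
Extended GCD: 30(29) + 79(-11) = 1. So 30^(-1) ≡ 29 mod 79. Verify: 30 × 29 = 870 ≡ 1 mod 79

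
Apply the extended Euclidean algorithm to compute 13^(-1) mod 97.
Extended GCD: 13(15) + 97(-2) = 1. So 13^(-1) ≡ 15 mod 97. Verify: 13 × 15 = 195 ≡ 1 mod 97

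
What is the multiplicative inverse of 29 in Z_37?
Since 37 is prime, by Fermat 29^(-1) ≡ 29^{35} ≡ 23 (mod 37). Verify: 29 × 23 = 667 ≡ 1 (mod 37)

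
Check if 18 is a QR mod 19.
By Euler's criterion: 18^{9} ≡ 18 (mod 19). Since this equals -1 (≡ 18), 18 is not a QR.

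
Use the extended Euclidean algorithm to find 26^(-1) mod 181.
Extended GCD: 26(7) + 181(-1) = 1. So 26^(-1) ≡ 7 (mod 181). Verify: 26 × 7 = 182 ≡ 1 (mod 181)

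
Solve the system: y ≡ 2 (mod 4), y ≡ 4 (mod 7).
M = 4 × 7 = 28. M₁ = 7, y₁ ≡ 3 (mod 4). M₂ = 4, y₂ ≡ 2 (mod 7). y = 2×7×3 + 4×4×2 ≡ 18 (mod 28)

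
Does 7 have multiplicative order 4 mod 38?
Powers of 7 mod 38: 7^1≡7, 7^2≡11, 7^3≡1. Already 7^3≡1, so the order is 3 < 4. No, the actual order is 3.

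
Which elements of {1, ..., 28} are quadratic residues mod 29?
Quadratic residues modulo 29: {1, 4, 5, 6, 7, 9, 13, 16, 20, 22, 23, 24, 25, 28}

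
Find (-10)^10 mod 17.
By repeated squaring mod 17: (-10)^{1}≡7, (-10)^{2}≡15, (-10)^{4}≡4, (-10)^{8}≡16. Then (-10)^{10} = (-10)^{8+2} ≡ 16 × 15 ≡ 2 mod 17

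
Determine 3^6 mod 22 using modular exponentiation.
By repeated squaring (mod 22): 3^{1}≡3, 3^{2}≡9, 3^{4}≡15. Then 3^{6} = 3^{4+2} ≡ 15 × 9 ≡ 3 (mod 22)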